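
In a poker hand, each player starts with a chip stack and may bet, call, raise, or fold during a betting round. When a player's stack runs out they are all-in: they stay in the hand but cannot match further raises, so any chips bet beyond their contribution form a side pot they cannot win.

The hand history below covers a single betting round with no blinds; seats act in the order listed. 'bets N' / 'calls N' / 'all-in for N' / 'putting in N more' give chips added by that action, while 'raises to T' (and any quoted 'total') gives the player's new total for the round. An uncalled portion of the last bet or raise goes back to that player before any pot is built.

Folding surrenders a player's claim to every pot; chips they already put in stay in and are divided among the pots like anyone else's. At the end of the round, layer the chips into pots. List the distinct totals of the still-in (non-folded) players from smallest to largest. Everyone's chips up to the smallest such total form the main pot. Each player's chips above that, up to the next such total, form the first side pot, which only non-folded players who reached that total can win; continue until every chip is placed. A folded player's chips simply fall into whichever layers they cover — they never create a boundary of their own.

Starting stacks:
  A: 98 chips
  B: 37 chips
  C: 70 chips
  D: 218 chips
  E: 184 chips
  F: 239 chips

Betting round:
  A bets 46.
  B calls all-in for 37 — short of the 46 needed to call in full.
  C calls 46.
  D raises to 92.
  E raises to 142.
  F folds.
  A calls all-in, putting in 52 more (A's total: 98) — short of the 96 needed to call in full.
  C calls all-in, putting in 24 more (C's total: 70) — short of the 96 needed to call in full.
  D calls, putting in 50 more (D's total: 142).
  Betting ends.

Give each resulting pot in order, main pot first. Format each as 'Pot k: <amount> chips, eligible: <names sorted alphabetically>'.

Contributions: A=98, B=37, C=70, D=142, E=142
Folded: F
Pot levels (distinct totals of non-folded players): 37, 70, 98, 142
Layer 1-37: 37 each from A, B, C, D, E = 37*5 = 185 chips; eligible A, B, C, D, E
Layer 38-70: 33 each from A, C, D, E = 33*4 = 132 chips; eligible A, C, D, E
Layer 71-98: 28 each from A, D, E = 28*3 = 84 chips; eligible A, D, E
Layer 99-142: 44 each from D, E = 44*2 = 88 chips; eligible D, E

Pot 1: 185 chips, eligible: A, B, C, D, E
Pot 2: 132 chips, eligible: A, C, D, E
Pot 3: 84 chips, eligible: A, D, E
Pot 4: 88 chips, eligible: D, E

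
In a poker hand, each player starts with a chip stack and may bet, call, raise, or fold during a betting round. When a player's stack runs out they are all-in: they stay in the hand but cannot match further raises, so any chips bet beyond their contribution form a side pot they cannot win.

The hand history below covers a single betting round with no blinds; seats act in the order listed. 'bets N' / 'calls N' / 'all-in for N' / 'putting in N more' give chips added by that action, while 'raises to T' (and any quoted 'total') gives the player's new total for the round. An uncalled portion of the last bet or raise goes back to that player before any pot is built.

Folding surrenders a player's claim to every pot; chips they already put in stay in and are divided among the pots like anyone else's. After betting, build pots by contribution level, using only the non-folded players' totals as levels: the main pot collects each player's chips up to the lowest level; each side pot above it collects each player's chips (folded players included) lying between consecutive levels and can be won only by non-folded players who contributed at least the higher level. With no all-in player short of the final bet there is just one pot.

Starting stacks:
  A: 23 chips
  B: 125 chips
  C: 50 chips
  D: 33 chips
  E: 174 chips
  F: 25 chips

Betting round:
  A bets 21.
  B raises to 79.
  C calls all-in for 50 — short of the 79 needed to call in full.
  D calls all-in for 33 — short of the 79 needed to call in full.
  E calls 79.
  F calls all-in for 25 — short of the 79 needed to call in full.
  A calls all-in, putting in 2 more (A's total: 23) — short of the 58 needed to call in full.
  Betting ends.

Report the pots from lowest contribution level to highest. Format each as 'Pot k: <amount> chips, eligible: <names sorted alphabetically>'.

Contributions: A=23, B=79, C=50, D=33, E=79, F=25
Pot levels (distinct totals of non-folded players): 23, 25, 33, 50, 79
Layer 1-23: 23 each from A, B, C, D, E, F = 23*6 = 138 chips; eligible A, B, C, D, E, F
Layer 24-25: 2 each from B, C, D, E, F = 2*5 = 10 chips; eligible B, C, D, E, F
Layer 26-33: 8 each from B, C, D, E = 8*4 = 32 chips; eligible B, C, D, E
Layer 34-50: 17 each from B, C, E = 17*3 = 51 chips; eligible B, C, E
Layer 51-79: 29 each from B, E = 29*2 = 58 chips; eligible B, E

Pot 1: 138 chips, eligible: A, B, C, D, E, F
Pot 2: 10 chips, eligible: B, C, D, E, F
Pot 3: 32 chips, eligible: B, C, D, E
Pot 4: 51 chips, eligible: B, C, E
Pot 5: 58 chips, eligible: B, E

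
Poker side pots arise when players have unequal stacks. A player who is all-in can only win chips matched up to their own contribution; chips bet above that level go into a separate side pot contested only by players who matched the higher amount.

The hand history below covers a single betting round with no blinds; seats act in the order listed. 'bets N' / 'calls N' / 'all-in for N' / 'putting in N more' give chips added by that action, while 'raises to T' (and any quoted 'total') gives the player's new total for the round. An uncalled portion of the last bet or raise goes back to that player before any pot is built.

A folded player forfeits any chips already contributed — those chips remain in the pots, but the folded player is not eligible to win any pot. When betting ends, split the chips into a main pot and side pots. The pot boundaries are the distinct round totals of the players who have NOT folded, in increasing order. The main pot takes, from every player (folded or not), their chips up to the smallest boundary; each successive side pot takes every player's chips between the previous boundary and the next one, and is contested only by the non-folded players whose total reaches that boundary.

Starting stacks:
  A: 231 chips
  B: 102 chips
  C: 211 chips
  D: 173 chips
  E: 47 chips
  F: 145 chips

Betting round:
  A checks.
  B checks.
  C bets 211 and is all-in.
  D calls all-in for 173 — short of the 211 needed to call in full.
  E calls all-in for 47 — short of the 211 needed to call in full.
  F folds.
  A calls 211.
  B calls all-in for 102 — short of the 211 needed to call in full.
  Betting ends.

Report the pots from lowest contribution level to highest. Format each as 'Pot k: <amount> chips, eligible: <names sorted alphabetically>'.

Contributions: A=211, B=102, C=211, D=173, E=47
Folded: F
Pot levels (distinct totals of non-folded players): 47, 102, 173, 211
Layer 1-47: 47 each from A, B, C, D, E = 47*5 = 235 chips; eligible A, B, C, D, E
Layer 48-102: 55 each from A, B, C, D = 55*4 = 220 chips; eligible A, B, C, D
Layer 103-173: 71 each from A, C, D = 71*3 = 213 chips; eligible A, C, D
Layer 174-211: 38 each from A, C = 38*2 = 76 chips; eligible A, C

Pot 1: 235 chips, eligible: A, B, C, D, E
Pot 2: 220 chips, eligible: A, B, C, D
Pot 3: 213 chips, eligible: A, C, D
Pot 4: 76 chips, eligible: A, C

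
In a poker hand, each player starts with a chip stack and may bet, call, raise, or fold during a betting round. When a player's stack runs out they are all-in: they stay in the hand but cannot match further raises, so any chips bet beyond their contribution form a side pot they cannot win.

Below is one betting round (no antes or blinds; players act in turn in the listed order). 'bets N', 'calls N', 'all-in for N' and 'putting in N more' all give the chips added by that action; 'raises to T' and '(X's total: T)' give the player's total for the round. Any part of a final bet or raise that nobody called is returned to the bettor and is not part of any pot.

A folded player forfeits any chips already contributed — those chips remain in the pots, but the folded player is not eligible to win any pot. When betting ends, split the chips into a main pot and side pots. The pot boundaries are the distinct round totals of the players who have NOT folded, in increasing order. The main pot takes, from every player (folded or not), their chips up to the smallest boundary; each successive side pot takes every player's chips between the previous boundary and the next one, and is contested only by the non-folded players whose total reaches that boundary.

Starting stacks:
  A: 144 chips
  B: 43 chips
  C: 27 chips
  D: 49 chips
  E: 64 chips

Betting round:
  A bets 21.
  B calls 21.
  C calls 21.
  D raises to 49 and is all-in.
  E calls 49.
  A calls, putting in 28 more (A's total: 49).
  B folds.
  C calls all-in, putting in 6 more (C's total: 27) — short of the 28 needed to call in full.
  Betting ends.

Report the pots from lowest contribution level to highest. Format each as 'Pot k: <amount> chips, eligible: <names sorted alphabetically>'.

Pot 1: 129 chips, eligible: A, C, D, E
Pot 2: 66 chips, eligible: A, D, E

Derivation:
Contributions: A=49, B=21, C=27, D=49, E=49
Folded: B
Pot levels (distinct totals of non-folded players): 27, 49
Layer 1-27: A 27 + B 21 + C 27 + D 27 + E 27 = 129 chips; eligible A, C, D, E
Layer 28-49: 22 each from A, D, E = 22*3 = 66 chips; eligible A, D, E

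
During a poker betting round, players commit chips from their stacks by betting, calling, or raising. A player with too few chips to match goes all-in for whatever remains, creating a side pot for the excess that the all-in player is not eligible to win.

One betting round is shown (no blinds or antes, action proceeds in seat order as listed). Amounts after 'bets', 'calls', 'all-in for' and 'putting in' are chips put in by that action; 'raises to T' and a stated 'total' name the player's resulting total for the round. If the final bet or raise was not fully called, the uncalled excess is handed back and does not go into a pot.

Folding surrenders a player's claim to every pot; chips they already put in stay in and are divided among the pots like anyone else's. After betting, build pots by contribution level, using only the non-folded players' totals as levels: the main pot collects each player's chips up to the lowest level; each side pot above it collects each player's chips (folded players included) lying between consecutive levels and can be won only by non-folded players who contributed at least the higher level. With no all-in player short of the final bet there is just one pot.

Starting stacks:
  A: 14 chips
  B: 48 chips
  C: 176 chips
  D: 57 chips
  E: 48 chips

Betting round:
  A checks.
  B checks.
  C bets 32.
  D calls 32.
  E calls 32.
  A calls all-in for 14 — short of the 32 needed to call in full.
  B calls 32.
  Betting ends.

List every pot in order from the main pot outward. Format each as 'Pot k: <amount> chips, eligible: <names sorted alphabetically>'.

Contributions: A=14, B=32, C=32, D=32, E=32
Pot levels (distinct totals of non-folded players): 14, 32
Layer 1-14: 14 each from A, B, C, D, E = 14*5 = 70 chips; eligible A, B, C, D, E
Layer 15-32: 18 each from B, C, D, E = 18*4 = 72 chips; eligible B, C, D, E

Pot 1: 70 chips, eligible: A, B, C, D, E
Pot 2: 72 chips, eligible: B, C, D, E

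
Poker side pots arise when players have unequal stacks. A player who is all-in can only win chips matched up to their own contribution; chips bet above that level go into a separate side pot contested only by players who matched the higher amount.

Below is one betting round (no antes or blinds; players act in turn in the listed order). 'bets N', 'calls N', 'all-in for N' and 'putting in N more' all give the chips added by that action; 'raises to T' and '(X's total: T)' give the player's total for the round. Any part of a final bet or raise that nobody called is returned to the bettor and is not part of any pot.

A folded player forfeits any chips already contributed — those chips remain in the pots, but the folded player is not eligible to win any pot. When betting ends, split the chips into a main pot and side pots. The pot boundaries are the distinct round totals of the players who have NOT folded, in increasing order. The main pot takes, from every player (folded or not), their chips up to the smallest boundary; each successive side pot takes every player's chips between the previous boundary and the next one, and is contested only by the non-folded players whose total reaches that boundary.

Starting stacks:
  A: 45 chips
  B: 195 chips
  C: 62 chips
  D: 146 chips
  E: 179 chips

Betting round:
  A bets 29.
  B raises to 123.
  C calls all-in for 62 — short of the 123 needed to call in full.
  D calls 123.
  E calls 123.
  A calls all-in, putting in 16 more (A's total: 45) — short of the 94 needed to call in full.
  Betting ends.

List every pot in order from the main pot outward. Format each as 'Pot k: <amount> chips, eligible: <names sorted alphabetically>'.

Contributions: A=45, B=123, C=62, D=123, E=123
Pot levels (distinct totals of non-folded players): 45, 62, 123
Layer 1-45: 45 each from A, B, C, D, E = 45*5 = 225 chips; eligible A, B, C, D, E
Layer 46-62: 17 each from B, C, D, E = 17*4 = 68 chips; eligible B, C, D, E
Layer 63-123: 61 each from B, D, E = 61*3 = 183 chips; eligible B, D, E

Pot 1: 225 chips, eligible: A, B, C, D, E
Pot 2: 68 chips, eligible: B, C, D, E
Pot 3: 183 chips, eligible: B, D, E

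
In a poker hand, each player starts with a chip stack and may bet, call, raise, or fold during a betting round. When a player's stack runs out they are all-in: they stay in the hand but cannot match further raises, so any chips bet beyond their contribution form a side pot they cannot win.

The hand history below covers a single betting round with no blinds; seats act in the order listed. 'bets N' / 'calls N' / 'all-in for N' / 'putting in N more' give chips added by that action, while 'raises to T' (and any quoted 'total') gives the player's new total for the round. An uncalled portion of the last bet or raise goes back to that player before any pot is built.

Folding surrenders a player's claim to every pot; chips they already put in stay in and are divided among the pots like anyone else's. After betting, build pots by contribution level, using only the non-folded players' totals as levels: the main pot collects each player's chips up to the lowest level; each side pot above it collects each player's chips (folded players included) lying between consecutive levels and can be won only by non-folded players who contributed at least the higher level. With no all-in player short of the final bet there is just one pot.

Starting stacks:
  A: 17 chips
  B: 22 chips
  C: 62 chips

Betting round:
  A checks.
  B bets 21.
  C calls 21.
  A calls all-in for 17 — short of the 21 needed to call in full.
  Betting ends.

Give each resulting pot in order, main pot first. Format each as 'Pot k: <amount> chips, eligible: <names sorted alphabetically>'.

Contributions: A=17, B=21, C=21
Pot levels (distinct totals of non-folded players): 17, 21
Layer 1-17: 17 each from A, B, C = 17*3 = 51 chips; eligible A, B, C
Layer 18-21: 4 each from B, C = 4*2 = 8 chips; eligible B, C

Pot 1: 51 chips, eligible: A, B, C
Pot 2: 8 chips, eligible: B, C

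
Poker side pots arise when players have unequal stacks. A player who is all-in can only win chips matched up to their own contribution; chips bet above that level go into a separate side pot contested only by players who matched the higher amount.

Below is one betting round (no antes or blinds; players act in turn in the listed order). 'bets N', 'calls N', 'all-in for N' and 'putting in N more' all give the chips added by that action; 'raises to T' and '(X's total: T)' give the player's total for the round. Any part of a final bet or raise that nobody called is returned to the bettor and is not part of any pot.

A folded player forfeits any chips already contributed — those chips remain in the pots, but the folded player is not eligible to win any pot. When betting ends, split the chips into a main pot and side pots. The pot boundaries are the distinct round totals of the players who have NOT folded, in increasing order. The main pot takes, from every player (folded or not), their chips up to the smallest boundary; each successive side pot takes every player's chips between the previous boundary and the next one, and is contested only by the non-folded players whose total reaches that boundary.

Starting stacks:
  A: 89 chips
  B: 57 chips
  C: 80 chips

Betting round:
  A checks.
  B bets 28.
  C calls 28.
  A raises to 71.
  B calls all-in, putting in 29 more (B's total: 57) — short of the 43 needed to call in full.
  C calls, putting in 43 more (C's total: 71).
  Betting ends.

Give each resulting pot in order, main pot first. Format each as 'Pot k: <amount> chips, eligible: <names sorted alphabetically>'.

Pot 1: 171 chips, eligible: A, B, C
Pot 2: 28 chips, eligible: A, C

Derivation:
Contributions: A=71, B=57, C=71
Pot levels (distinct totals of non-folded players): 57, 71
Layer 1-57: 57 each from A, B, C = 57*3 = 171 chips; eligible A, B, C
Layer 58-71: 14 each from A, C = 14*2 = 28 chips; eligible A, C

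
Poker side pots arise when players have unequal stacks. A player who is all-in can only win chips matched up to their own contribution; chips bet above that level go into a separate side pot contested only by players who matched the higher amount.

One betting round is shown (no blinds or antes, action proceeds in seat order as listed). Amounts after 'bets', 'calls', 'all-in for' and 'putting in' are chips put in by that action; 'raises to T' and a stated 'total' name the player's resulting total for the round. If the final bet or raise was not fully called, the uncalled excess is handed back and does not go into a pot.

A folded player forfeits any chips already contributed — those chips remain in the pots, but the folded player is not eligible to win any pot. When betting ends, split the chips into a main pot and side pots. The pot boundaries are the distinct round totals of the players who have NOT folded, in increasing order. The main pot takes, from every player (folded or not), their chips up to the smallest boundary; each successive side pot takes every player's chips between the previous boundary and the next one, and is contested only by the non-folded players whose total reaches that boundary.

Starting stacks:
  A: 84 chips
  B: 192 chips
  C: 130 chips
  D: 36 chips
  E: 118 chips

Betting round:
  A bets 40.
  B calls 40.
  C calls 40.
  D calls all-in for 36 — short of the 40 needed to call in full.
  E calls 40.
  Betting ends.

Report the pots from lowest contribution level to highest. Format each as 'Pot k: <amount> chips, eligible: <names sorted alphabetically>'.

Pot 1: 180 chips, eligible: A, B, C, D, E
Pot 2: 16 chips, eligible: A, B, C, E

Derivation:
Contributions: A=40, B=40, C=40, D=36, E=40
Pot levels (distinct totals of non-folded players): 36, 40
Layer 1-36: 36 each from A, B, C, D, E = 36*5 = 180 chips; eligible A, B, C, D, E
Layer 37-40: 4 each from A, B, C, E = 4*4 = 16 chips; eligible A, B, C, E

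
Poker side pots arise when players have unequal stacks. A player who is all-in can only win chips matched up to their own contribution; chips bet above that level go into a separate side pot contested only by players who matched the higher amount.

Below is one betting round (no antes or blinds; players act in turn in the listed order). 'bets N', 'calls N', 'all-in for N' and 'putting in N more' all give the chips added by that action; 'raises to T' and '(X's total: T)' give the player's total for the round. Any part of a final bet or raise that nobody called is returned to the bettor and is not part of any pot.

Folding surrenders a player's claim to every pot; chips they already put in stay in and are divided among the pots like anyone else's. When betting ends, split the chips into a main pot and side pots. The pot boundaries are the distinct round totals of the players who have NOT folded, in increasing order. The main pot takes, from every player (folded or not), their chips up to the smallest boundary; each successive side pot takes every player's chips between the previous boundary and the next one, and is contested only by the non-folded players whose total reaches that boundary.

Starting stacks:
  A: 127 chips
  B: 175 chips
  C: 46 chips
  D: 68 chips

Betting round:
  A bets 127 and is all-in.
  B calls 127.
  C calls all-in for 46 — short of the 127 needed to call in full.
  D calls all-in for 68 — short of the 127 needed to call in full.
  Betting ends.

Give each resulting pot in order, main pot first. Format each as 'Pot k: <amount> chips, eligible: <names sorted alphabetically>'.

Pot 1: 184 chips, eligible: A, B, C, D
Pot 2: 66 chips, eligible: A, B, D
Pot 3: 118 chips, eligible: A, B

Derivation:
Contributions: A=127, B=127, C=46, D=68
Pot levels (distinct totals of non-folded players): 46, 68, 127
Layer 1-46: 46 each from A, B, C, D = 46*4 = 184 chips; eligible A, B, C, D
Layer 47-68: 22 each from A, B, D = 22*3 = 66 chips; eligible A, B, D
Layer 69-127: 59 each from A, B = 59*2 = 118 chips; eligible A, B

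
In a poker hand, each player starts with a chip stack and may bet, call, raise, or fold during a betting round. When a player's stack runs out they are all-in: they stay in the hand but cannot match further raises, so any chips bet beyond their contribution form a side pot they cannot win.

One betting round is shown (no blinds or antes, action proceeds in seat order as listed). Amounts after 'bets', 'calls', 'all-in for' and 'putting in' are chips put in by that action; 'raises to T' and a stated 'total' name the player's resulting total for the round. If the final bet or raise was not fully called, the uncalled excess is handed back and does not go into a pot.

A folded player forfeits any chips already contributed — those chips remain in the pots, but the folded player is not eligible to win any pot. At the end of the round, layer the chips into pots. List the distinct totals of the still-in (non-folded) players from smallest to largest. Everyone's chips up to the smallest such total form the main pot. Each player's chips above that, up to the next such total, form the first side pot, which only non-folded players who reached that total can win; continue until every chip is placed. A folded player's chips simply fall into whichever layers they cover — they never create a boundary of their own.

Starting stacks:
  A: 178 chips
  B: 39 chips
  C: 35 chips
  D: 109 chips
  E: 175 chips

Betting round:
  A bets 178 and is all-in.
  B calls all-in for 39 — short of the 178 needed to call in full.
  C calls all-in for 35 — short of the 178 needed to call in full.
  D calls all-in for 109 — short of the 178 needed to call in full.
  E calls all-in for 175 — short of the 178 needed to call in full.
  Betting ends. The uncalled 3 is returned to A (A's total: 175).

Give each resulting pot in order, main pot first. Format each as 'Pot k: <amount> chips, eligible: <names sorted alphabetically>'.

Pot 1: 175 chips, eligible: A, B, C, D, E
Pot 2: 16 chips, eligible: A, B, D, E
Pot 3: 210 chips, eligible: A, D, E
Pot 4: 132 chips, eligible: A, E

Derivation:
Contributions (after 3 returned to A): A=175, B=39, C=35, D=109, E=175
Pot levels (distinct totals of non-folded players): 35, 39, 109, 175
Layer 1-35: 35 each from A, B, C, D, E = 35*5 = 175 chips; eligible A, B, C, D, E
Layer 36-39: 4 each from A, B, D, E = 4*4 = 16 chips; eligible A, B, D, E
Layer 40-109: 70 each from A, D, E = 70*3 = 210 chips; eligible A, D, E
Layer 110-175: 66 each from A, E = 66*2 = 132 chips; eligible A, E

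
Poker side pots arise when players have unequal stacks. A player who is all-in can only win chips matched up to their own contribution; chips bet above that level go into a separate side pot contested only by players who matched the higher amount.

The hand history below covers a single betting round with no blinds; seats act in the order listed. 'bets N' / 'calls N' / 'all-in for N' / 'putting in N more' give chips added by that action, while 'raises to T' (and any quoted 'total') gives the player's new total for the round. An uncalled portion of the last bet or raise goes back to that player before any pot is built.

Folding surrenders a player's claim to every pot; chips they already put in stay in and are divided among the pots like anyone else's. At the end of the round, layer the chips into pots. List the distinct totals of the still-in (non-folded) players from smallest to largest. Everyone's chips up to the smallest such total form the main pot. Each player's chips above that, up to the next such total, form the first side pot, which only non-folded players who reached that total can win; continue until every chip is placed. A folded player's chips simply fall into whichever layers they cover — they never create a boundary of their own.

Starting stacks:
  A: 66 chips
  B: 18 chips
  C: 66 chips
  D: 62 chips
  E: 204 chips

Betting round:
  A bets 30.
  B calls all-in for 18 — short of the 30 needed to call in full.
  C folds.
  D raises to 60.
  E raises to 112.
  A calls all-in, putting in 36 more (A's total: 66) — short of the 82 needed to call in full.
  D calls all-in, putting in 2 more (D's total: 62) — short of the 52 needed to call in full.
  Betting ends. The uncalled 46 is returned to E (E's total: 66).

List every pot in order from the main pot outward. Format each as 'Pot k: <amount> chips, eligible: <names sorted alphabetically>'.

Contributions (after 46 returned to E): A=66, B=18, D=62, E=66
Folded: C
Pot levels (distinct totals of non-folded players): 18, 62, 66
Layer 1-18: 18 each from A, B, D, E = 18*4 = 72 chips; eligible A, B, D, E
Layer 19-62: 44 each from A, D, E = 44*3 = 132 chips; eligible A, D, E
Layer 63-66: 4 each from A, E = 4*2 = 8 chips; eligible A, E

Pot 1: 72 chips, eligible: A, B, D, E
Pot 2: 132 chips, eligible: A, D, E
Pot 3: 8 chips, eligible: A, E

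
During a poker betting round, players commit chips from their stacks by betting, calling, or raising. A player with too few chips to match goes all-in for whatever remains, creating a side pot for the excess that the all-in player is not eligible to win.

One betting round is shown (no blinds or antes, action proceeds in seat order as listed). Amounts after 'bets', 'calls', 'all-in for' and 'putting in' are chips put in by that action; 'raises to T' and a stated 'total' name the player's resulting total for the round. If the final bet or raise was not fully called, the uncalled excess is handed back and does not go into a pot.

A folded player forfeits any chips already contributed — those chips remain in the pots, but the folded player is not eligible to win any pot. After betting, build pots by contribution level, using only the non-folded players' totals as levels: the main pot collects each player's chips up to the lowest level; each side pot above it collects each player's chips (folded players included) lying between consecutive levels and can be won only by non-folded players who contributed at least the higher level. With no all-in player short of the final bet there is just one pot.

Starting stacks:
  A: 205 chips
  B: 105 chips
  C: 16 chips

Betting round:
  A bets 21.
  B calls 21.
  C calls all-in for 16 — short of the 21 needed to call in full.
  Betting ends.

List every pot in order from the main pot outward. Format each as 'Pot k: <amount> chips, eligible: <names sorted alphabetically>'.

Pot 1: 48 chips, eligible: A, B, C
Pot 2: 10 chips, eligible: A, B

Derivation:
Contributions: A=21, B=21, C=16
Pot levels (distinct totals of non-folded players): 16, 21
Layer 1-16: 16 each from A, B, C = 16*3 = 48 chips; eligible A, B, C
Layer 17-21: 5 each from A, B = 5*2 = 10 chips; eligible A, B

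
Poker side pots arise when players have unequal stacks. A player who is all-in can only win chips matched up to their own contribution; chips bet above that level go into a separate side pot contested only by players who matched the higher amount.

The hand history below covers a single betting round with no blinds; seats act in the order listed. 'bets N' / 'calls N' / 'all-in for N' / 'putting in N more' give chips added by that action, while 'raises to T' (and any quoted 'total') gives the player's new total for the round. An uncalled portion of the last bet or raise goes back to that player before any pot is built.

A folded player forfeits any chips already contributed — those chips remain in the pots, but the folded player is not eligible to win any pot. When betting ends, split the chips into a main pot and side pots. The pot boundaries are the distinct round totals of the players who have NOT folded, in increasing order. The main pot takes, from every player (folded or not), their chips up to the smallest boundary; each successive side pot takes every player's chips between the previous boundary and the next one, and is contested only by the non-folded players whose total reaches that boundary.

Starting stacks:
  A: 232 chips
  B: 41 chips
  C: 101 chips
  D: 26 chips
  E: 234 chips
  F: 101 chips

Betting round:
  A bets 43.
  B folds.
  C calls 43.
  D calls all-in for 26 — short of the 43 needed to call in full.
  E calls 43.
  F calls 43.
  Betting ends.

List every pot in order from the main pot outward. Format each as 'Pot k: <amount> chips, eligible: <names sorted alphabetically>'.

Contributions: A=43, C=43, D=26, E=43, F=43
Folded: B
Pot levels (distinct totals of non-folded players): 26, 43
Layer 1-26: 26 each from A, C, D, E, F = 26*5 = 130 chips; eligible A, C, D, E, F
Layer 27-43: 17 each from A, C, E, F = 17*4 = 68 chips; eligible A, C, E, F

Pot 1: 130 chips, eligible: A, C, D, E, F
Pot 2: 68 chips, eligible: A, C, E, F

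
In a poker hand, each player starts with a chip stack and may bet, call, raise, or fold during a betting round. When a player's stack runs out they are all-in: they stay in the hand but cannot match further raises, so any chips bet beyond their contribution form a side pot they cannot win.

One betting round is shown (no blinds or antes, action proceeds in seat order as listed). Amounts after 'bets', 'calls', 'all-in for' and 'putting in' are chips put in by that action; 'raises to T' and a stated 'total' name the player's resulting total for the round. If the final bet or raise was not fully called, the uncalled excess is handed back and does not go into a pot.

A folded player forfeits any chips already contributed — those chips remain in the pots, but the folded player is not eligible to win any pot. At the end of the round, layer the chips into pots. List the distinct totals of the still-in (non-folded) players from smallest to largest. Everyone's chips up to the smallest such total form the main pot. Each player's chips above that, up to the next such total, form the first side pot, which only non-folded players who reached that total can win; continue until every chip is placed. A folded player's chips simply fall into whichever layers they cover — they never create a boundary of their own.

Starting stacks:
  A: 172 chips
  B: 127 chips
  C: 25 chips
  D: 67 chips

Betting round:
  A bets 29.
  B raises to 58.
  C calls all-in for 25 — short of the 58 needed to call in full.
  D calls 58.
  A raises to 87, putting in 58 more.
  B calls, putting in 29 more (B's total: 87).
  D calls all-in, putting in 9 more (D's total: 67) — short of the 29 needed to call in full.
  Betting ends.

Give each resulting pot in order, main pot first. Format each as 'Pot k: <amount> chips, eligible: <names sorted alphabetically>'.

Contributions: A=87, B=87, C=25, D=67
Pot levels (distinct totals of non-folded players): 25, 67, 87
Layer 1-25: 25 each from A, B, C, D = 25*4 = 100 chips; eligible A, B, C, D
Layer 26-67: 42 each from A, B, D = 42*3 = 126 chips; eligible A, B, D
Layer 68-87: 20 each from A, B = 20*2 = 40 chips; eligible A, B

Pot 1: 100 chips, eligible: A, B, C, D
Pot 2: 126 chips, eligible: A, B, D
Pot 3: 40 chips, eligible: A, B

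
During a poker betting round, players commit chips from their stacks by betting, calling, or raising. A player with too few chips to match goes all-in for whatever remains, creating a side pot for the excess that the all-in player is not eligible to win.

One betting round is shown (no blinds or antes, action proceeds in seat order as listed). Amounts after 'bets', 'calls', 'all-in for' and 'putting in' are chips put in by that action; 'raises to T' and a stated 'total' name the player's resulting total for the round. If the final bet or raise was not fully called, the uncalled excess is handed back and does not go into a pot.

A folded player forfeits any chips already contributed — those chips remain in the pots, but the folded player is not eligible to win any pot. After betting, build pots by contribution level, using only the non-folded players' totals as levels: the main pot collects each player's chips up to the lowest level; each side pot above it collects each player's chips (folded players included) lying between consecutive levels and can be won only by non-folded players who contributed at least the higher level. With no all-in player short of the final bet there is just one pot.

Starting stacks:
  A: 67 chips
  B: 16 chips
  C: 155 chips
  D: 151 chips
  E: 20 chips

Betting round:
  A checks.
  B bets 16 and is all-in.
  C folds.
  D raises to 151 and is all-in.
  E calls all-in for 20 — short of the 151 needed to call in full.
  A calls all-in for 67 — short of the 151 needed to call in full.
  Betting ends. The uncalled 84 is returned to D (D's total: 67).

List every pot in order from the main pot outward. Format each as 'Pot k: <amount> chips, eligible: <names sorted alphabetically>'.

Contributions (after 84 returned to D): A=67, B=16, D=67, E=20
Folded: C
Pot levels (distinct totals of non-folded players): 16, 20, 67
Layer 1-16: 16 each from A, B, D, E = 16*4 = 64 chips; eligible A, B, D, E
Layer 17-20: 4 each from A, D, E = 4*3 = 12 chips; eligible A, D, E
Layer 21-67: 47 each from A, D = 47*2 = 94 chips; eligible A, D

Pot 1: 64 chips, eligible: A, B, D, E
Pot 2: 12 chips, eligible: A, D, E
Pot 3: 94 chips, eligible: A, D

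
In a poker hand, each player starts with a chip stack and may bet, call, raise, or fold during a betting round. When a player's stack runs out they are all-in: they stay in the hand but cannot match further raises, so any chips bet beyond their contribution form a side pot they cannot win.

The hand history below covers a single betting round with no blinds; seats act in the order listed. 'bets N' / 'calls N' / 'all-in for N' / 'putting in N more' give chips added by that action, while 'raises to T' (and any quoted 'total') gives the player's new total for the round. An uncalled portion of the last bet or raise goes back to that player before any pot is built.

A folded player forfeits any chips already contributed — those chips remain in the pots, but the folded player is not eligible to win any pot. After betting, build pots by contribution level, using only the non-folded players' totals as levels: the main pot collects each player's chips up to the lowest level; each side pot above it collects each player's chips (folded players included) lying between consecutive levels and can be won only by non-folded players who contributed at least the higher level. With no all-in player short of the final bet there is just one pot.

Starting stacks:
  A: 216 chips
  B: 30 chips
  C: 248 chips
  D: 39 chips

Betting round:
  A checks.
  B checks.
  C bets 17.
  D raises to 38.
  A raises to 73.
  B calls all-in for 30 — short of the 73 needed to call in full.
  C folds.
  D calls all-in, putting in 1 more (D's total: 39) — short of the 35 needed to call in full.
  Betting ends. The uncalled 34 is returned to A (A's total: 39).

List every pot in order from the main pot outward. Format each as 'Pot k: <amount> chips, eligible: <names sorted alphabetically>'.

Pot 1: 107 chips, eligible: A, B, D
Pot 2: 18 chips, eligible: A, D

Derivation:
Contributions (after 34 returned to A): A=39, B=30, C=17, D=39
Folded: C
Pot levels (distinct totals of non-folded players): 30, 39
Layer 1-30: A 30 + B 30 + C 17 + D 30 = 107 chips; eligible A, B, D
Layer 31-39: 9 each from A, D = 9*2 = 18 chips; eligible A, D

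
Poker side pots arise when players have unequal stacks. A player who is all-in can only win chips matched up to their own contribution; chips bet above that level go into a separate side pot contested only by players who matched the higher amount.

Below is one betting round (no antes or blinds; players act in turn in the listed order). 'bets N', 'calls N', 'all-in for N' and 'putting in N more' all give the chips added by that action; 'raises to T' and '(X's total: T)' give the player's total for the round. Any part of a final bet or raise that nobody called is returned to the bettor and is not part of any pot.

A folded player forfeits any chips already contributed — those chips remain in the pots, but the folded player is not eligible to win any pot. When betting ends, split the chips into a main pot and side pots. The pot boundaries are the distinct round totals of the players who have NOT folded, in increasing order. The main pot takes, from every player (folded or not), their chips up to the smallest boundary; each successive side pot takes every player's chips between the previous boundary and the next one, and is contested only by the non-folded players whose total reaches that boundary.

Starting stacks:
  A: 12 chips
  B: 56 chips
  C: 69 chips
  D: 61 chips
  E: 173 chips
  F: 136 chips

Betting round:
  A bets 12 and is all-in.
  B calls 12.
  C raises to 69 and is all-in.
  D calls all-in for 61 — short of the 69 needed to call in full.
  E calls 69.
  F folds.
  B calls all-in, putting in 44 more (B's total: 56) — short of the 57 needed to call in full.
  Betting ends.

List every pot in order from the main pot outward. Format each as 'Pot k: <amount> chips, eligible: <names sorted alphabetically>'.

Contributions: A=12, B=56, C=69, D=61, E=69
Folded: F
Pot levels (distinct totals of non-folded players): 12, 56, 61, 69
Layer 1-12: 12 each from A, B, C, D, E = 12*5 = 60 chips; eligible A, B, C, D, E
Layer 13-56: 44 each from B, C, D, E = 44*4 = 176 chips; eligible B, C, D, E
Layer 57-61: 5 each from C, D, E = 5*3 = 15 chips; eligible C, D, E
Layer 62-69: 8 each from C, E = 8*2 = 16 chips; eligible C, E

Pot 1: 60 chips, eligible: A, B, C, D, E
Pot 2: 176 chips, eligible: B, C, D, E
Pot 3: 15 chips, eligible: C, D, E
Pot 4: 16 chips, eligible: C, E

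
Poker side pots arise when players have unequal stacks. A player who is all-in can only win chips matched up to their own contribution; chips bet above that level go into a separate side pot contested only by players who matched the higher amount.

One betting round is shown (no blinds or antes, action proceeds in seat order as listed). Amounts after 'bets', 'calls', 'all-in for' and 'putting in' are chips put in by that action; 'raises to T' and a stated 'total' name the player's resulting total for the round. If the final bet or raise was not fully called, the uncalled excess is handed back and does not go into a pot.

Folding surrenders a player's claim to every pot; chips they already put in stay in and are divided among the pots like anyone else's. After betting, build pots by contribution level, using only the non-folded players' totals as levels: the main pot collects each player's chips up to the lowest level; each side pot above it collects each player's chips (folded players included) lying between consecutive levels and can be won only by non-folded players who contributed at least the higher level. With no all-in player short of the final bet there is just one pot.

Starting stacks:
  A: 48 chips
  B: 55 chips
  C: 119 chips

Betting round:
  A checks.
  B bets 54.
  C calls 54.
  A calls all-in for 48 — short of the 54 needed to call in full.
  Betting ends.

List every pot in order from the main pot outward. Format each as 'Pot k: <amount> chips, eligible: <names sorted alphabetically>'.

Pot 1: 144 chips, eligible: A, B, C
Pot 2: 12 chips, eligible: B, C

Derivation:
Contributions: A=48, B=54, C=54
Pot levels (distinct totals of non-folded players): 48, 54
Layer 1-48: 48 each from A, B, C = 48*3 = 144 chips; eligible A, B, C
Layer 49-54: 6 each from B, C = 6*2 = 12 chips; eligible B, C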